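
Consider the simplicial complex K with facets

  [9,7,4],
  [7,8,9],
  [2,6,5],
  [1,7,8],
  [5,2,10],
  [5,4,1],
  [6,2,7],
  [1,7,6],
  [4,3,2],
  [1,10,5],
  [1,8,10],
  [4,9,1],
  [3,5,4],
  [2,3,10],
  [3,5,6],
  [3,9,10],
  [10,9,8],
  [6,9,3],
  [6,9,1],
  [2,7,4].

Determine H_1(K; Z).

We work with the vertex ordering 1 < 2 < 3 < 4 < 5 < 6 < 7 < 8 < 9 < 10. The simplices of K, each written with vertices in increasing order, are:

  0-simplices (10): [1], [2], [3], [4], [5], [6], [7], [8], [9], [10]
  1-simplices (30): (30 of them)
  2-simplices (20): (20 of them)

giving chain groups C_0 ≅ Z^10, C_1 ≅ Z^30, C_2 ≅ Z^20.

Boundary ∂_1: C_1 → C_0 maps an edge to its endpoints' difference, ∂[p,q] = q − p. For instance
  ∂[4,7] = [7] − [4].
The resulting 10×30 matrix has rank 9, and its Smith normal form has invariant factors (1,1,1,1,1,1,1,1,1).

∂_2: C_2 → C_1 maps a triangle to the signed sum of its edges. For instance
  ∂[4,7,9] = [7,9] − [4,9] + [4,7],
  ∂[3,4,5] = [4,5] − [3,5] + [3,4].
The resulting 30×20 matrix has rank 20, and its Smith normal form has invariant factors (1,1,1,1,1,1,1,1,1,1,1,1,1,1,1,1,1,1,1,2).

Now H_k = ker ∂_k / im ∂_{k+1}, so:

  H_1: rank ker ∂_1 − rank ∂_2 = (30 − 9) − 20 = 1, and ∂_2 has invariant factor 2 > 1, so H_1 ≅ Z ⊕ Z/2.

H_1 ≅ Z ⊕ Z/2.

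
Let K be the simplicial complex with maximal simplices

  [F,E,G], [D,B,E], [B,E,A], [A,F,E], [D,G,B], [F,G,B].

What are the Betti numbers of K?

b_0 = 1, b_1 = 1, b_2 = 0.

Order the vertices as A < B < D < E < F < G. Listing each simplex with vertices in this order, K has dimension 2 with simplices:

  0-simplices (6): A, B, D, E, F, G
  1-simplices (12): AB, AE, AF, BD, BE, BF, BG, DE, DG, EF, EG, FG
  2-simplices (6): ABE, AEF, BDE, BDG, BFG, EFG

so the chain groups are C_0 ≅ Z^6, C_1 ≅ Z^12, C_2 ≅ Z^6.

Boundary ∂_1: C_1 → C_0 maps an edge to its endpoints' difference, ∂[p,q] = q − p. For instance
  ∂EG = G − E.
This gives a 6×12 integer matrix of rank 5; reducing to Smith normal form yields diagonal entries (1,1,1,1,1).

The boundary map ∂_2: C_2 → C_1 maps a triangle to the signed sum of its edges. For instance
  ∂BDG = DG − BG + BD,
  ∂ABE = BE − AE + AB.
The 12×6 boundary matrix has rank 6 and Smith normal form diag(1,1,1,1,1,1).

Reading off H_k = ker ∂_k / im ∂_{k+1}:

  H_0: rank C_0 − rank ∂_1 = 6 − 5 = 1, and the invariant factors of ∂_1 are all 1, so H_0 = Z.
  H_1: rank ker ∂_1 − rank ∂_2 = (12 − 5) − 6 = 1, and the invariant factors of ∂_2 are all 1, so H_1 = Z.
  H_2: rank ker ∂_2 − rank ∂_3 = (6 − 6) − 0 = 0, and there is no ∂_3, so H_2 = 0.

As a check, the Euler characteristic is 6 − 12 + 6 = 0, which agrees with 1 − 1 + 0 = 0.

Hence the Betti numbers are b_0 = 1, b_1 = 1, b_2 = 0.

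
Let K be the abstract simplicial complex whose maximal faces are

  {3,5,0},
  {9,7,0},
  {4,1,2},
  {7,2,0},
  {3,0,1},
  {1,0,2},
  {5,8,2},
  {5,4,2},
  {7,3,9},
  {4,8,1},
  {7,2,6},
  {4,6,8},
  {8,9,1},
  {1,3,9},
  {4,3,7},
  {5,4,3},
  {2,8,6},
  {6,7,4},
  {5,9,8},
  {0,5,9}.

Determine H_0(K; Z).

H_0 ≅ Z.

Take the total order 0 < 1 < 2 < 3 < 4 < 5 < 6 < 7 < 8 < 9 on the vertex set. Then K (dimension 2) consists of the simplices:

  0-simplices (10): [0], [1], [2], [3], [4], [5], [6], [7], [8], [9]
  1-simplices (30): (30 of them)
  2-simplices (20): (20 of them)

giving chain groups C_0 ≅ Z^10, C_1 ≅ Z^30, C_2 ≅ Z^20.

The boundary map ∂_1: C_1 → C_0 sends each edge [p,q] (with p < q) to q − p. For instance
  ∂[2,4] = [4] − [2].
The resulting 10×30 matrix has rank 9, and its Smith normal form has invariant factors (1,1,1,1,1,1,1,1,1).

The boundary map ∂_2: C_2 → C_1 maps a triangle to the signed sum of its edges. For instance
  ∂[0,1,2] = [1,2] − [0,2] + [0,1],
  ∂[0,3,5] = [3,5] − [0,5] + [0,3].
The 30×20 boundary matrix has rank 20 and Smith normal form diag(1,1,1,1,1,1,1,1,1,1,1,1,1,1,1,1,1,1,1,2).

From H_k ≅ ker(∂_k) / im(∂_{k+1}) we obtain:

  H_0: rank C_0 − rank ∂_1 = 10 − 9 = 1, and the invariant factors of ∂_1 are all 1, so H_0 ≅ Z.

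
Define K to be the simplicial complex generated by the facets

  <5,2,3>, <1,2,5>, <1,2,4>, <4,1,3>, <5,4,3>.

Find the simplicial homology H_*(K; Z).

We work with the vertex ordering 1 < 2 < 3 < 4 < 5. The simplices of K, each written with vertices in increasing order, are:

  0-simplices (5): [1], [2], [3], [4], [5]
  1-simplices (10): [1,2], [1,3], [1,4], [1,5], [2,3], [2,4], [2,5], [3,4], [3,5], [4,5]
  2-simplices (5): [1,2,4], [1,2,5], [1,3,4], [2,3,5], [3,4,5]

so the chain groups are C_0 ≅ Z^5, C_1 ≅ Z^10, C_2 ≅ Z^5.

∂_1: C_1 → C_0 is given by ∂[p,q] = [q] − [p]. For instance
  ∂[1,2] = [2] − [1].
This gives a 5×10 integer matrix of rank 4; reducing to Smith normal form yields diagonal entries (1,1,1,1).

Boundary ∂_2: C_2 → C_1 sends each 2-simplex [p,q,r] to [q,r] − [p,r] + [p,q]. For instance
  ∂[1,2,4] = [2,4] − [1,4] + [1,2],
  ∂[1,2,5] = [2,5] − [1,5] + [1,2].
The 10×5 boundary matrix has rank 5 and Smith normal form diag(1,1,1,1,1).

Reading off H_k = ker ∂_k / im ∂_{k+1}:

  H_0: rank C_0 − rank ∂_1 = 5 − 4 = 1, and the invariant factors of ∂_1 are all 1, so H_0 ≅ Z.
  H_1: rank ker ∂_1 − rank ∂_2 = (10 − 4) − 5 = 1, and the invariant factors of ∂_2 are all 1, so H_1 ≅ Z.
  H_2: rank ker ∂_2 − rank ∂_3 = (5 − 5) − 0 = 0, and there is no ∂_3, so H_2 ≅ 0.

As a check, the Euler characteristic is 5 − 10 + 5 = 0, which agrees with 1 − 1 + 0 = 0.

H_0 = Z,  H_1 = Z,  H_2 = 0.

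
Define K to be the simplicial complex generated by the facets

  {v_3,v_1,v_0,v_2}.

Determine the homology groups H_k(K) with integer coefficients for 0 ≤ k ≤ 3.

H_0 = Z,  H_1 = 0,  H_2 = 0,  H_3 = 0.

We work with the vertex ordering v_0 < v_1 < v_2 < v_3. The simplices of K, each written with vertices in increasing order, are:

  0-simplices (4): [v_0], [v_1], [v_2], [v_3]
  1-simplices (6): [v_0,v_1], [v_0,v_2], [v_0,v_3], [v_1,v_2], [v_1,v_3], [v_2,v_3]
  2-simplices (4): [v_0,v_1,v_2], [v_0,v_1,v_3], [v_0,v_2,v_3], [v_1,v_2,v_3]
  3-simplices (1): [v_0,v_1,v_2,v_3]

giving chain groups C_0 ≅ Z^4, C_1 ≅ Z^6, C_2 ≅ Z^4, C_3 ≅ Z^1.

Boundary ∂_1: C_1 → C_0 is given by ∂[p,q] = [q] − [p].
The 4×6 boundary matrix has rank 3 and Smith normal form diag(1,1,1).

∂_2: C_2 → C_1 acts by ∂[p,q,r] = [q,r] − [p,r] + [p,q]. For instance
  ∂[v_1,v_2,v_3] = [v_2,v_3] − [v_1,v_3] + [v_1,v_2],
  ∂[v_0,v_1,v_3] = [v_1,v_3] − [v_0,v_3] + [v_0,v_1].
This gives a 6×4 integer matrix of rank 3; reducing to Smith normal form yields diagonal entries (1,1,1).

Boundary ∂_3: C_3 → C_2 sends each 3-simplex σ to the alternating sum Σ_i (−1)^i (σ with its i-th vertex removed). For instance
  ∂[v_0,v_1,v_2,v_3] = [v_1,v_2,v_3] − [v_0,v_2,v_3] + [v_0,v_1,v_3] − [v_0,v_1,v_2].
The 4×1 boundary matrix has rank 1 and Smith normal form diag(1).

From H_k ≅ ker(∂_k) / im(∂_{k+1}) we obtain:

  H_0: rank C_0 − rank ∂_1 = 4 − 3 = 1, and the invariant factors of ∂_1 are all 1, so H_0 ≅ Z.
  H_1: rank ker ∂_1 − rank ∂_2 = (6 − 3) − 3 = 0, and the invariant factors of ∂_2 are all 1, so H_1 ≅ 0.
  H_2: rank ker ∂_2 − rank ∂_3 = (4 − 3) − 1 = 0, and the invariant factors of ∂_3 are all 1, so H_2 ≅ 0.
  H_3: rank ker ∂_3 − rank ∂_4 = (1 − 1) − 0 = 0, and there is no ∂_4, so H_3 ≅ 0.

As a check, the Euler characteristic is 4 − 6 + 4 − 1 = 1, which agrees with 1 − 0 + 0 − 0 = 1.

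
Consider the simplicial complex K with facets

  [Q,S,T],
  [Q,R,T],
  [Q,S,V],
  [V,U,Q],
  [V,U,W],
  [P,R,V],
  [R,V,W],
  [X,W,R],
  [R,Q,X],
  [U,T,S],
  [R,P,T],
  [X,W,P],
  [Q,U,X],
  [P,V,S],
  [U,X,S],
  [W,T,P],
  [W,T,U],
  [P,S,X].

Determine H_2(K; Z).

H_2 = 0.

K has 9 vertices, 27 edges, 18 triangles.
rank ∂_2 = 18, rank ∂_3 = 0 ⇒ b_2 = 18 − 18 − 0 = 0. So H_2 ≅ 0.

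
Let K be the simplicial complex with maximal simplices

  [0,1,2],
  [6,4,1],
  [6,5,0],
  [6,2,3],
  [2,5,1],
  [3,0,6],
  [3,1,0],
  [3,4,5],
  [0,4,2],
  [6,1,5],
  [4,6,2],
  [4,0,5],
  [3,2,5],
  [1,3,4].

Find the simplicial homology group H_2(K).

Order the vertices as 0 < 1 < 2 < 3 < 4 < 5 < 6. Listing each simplex with vertices in this order, K has dimension 2 with simplices:

  0-simplices (7): [0], [1], [2], [3], [4], [5], [6]
  1-simplices (21): [0,1], [0,2], [0,3], [0,4], [0,5], [0,6], [1,2], [1,3], [1,4], [1,5], [1,6], [2,3], [2,4], [2,5], [2,6], [3,4], [3,5], [3,6], [4,5], [4,6], [5,6]
  2-simplices (14): [0,1,2], [0,1,3], [0,2,4], [0,3,6], [0,4,5], [0,5,6], [1,2,5], [1,3,4], [1,4,6], [1,5,6], [2,3,5], [2,3,6], [2,4,6], [3,4,5]

so the chain groups are C_0 ≅ Z^7, C_1 ≅ Z^21, C_2 ≅ Z^14.

The boundary map ∂_1: C_1 → C_0 maps an edge to its endpoints' difference, ∂[p,q] = q − p. For instance
  ∂[1,5] = [5] − [1].
The 7×21 boundary matrix has rank 6 and Smith normal form diag(1,1,1,1,1,1).

The boundary map ∂_2: C_2 → C_1 maps a triangle to the signed sum of its edges. For instance
  ∂[1,5,6] = [5,6] − [1,6] + [1,5],
  ∂[0,2,4] = [2,4] − [0,4] + [0,2].
The resulting 21×14 matrix has rank 13, and its Smith normal form has invariant factors (1,1,1,1,1,1,1,1,1,1,1,1,1).

From H_k ≅ ker(∂_k) / im(∂_{k+1}) we obtain:

  H_2: rank ker ∂_2 − rank ∂_3 = (14 − 13) − 0 = 1, and there is no ∂_3, so H_2 = Z.

H_2 = Z.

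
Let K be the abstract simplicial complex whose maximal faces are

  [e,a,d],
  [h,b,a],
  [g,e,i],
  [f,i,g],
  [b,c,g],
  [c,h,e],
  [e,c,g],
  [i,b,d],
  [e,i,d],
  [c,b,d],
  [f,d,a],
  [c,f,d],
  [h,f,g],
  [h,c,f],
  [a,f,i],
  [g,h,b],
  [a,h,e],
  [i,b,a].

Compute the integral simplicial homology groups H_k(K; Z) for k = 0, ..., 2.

K has 9 vertices, 27 edges, 18 triangles.
rank ∂_0 = 0, rank ∂_1 = 8 ⇒ b_0 = 9 − 0 − 8 = 1; all invariant factors of ∂_1 are 1 so no torsion. So H_0 = Z.
rank ∂_1 = 8, rank ∂_2 = 18 ⇒ b_1 = 27 − 8 − 18 = 1; ∂_2 has invariant factor(s) [2] giving torsion. So H_1 = Z × Z/2.
rank ∂_2 = 18, rank ∂_3 = 0 ⇒ b_2 = 18 − 18 − 0 = 0. So H_2 = 0.

H_0 = Z,  H_1 = Z × Z/2,  H_2 = 0.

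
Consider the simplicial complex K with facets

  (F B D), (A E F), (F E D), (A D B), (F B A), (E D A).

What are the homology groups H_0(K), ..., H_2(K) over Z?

Order the vertices as A < B < D < E < F. Listing each simplex with vertices in this order, K has dimension 2 with simplices:

  0-simplices (5): A, B, D, E, F
  1-simplices (9): AB, AD, AE, AF, BD, BF, DE, DF, EF
  2-simplices (6): ABD, ABF, ADE, AEF, BDF, DEF

Hence C_0 ≅ Z^5, C_1 ≅ Z^9, C_2 ≅ Z^6.

The boundary map ∂_1: C_1 → C_0 maps an edge to its endpoints' difference, ∂[p,q] = q − p.
The resulting 5×9 matrix has rank 4, and its Smith normal form has invariant factors (1,1,1,1).

∂_2: C_2 → C_1 maps a triangle to the signed sum of its edges. For instance
  ∂ABF = BF − AF + AB,
  ∂DEF = EF − DF + DE.
This gives a 9×6 integer matrix of rank 5; reducing to Smith normal form yields diagonal entries (1,1,1,1,1).

Computing H_k = (kernel of ∂_k) / (image of ∂_{k+1}):

  H_0: rank C_0 − rank ∂_1 = 5 − 4 = 1, and the invariant factors of ∂_1 are all 1, so H_0 = Z.
  H_1: rank ker ∂_1 − rank ∂_2 = (9 − 4) − 5 = 0, and the invariant factors of ∂_2 are all 1, so H_1 = 0.
  H_2: rank ker ∂_2 − rank ∂_3 = (6 − 5) − 0 = 1, and there is no ∂_3, so H_2 = Z.

H_0 ≅ Z,  H_1 = 0,  H_2 ≅ Z.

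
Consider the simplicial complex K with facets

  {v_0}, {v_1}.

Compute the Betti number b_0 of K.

Fix the vertex order v_0 < v_1 and write every simplex with vertices in increasing order. Then dim K = 0 and the simplices of K are:

  0-simplices (2): [v_0], [v_1]

giving chain groups C_0 ≅ Z^2.

From H_k ≅ ker(∂_k) / im(∂_{k+1}) we obtain:

  H_0: rank C_0 − rank ∂_1 = 2 − 0 = 2, and there is no ∂_1, so H_0 ≅ Z^2.

(K is a triangulation of a set of 2 points.)

Hence the Betti numbers are b_0 = 2.

b_0 = 2.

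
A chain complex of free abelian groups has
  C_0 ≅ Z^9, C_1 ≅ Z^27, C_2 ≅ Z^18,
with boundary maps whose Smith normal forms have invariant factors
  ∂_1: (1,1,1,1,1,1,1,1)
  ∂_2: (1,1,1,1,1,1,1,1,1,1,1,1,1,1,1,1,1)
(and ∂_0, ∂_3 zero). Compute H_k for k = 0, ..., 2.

H_0: b_0 = 9 − 0 − 8 = 1; torsion from ∂_1 factors > 1: none. So H_0 ≅ Z.
H_1: b_1 = 27 − 8 − 17 = 2; torsion from ∂_2 factors > 1: none. So H_1 ≅ Z^2.
H_2: b_2 = 18 − 17 − 0 = 1; torsion from ∂_3 factors > 1: none. So H_2 ≅ Z.

H_0 ≅ Z,  H_1 ≅ Z^2,  H_2 ≅ Z.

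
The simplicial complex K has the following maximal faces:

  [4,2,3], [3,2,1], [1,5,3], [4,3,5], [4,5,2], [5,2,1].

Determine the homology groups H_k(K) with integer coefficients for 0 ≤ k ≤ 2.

Fix the vertex order 1 < 2 < 3 < 4 < 5 and write every simplex with vertices in increasing order. Then dim K = 2 and the simplices of K are:

  0-simplices (5): [1], [2], [3], [4], [5]
  1-simplices (9): [1,2], [1,3], [1,5], [2,3], [2,4], [2,5], [3,4], [3,5], [4,5]
  2-simplices (6): [1,2,3], [1,2,5], [1,3,5], [2,3,4], [2,4,5], [3,4,5]

Hence C_0 ≅ Z^5, C_1 ≅ Z^9, C_2 ≅ Z^6.

Boundary ∂_1: C_1 → C_0 is given by ∂[p,q] = [q] − [p].
The 5×9 boundary matrix has rank 4 and Smith normal form diag(1,1,1,1).

∂_2: C_2 → C_1 sends each 2-simplex [p,q,r] to [q,r] − [p,r] + [p,q]. For instance
  ∂[3,4,5] = [4,5] − [3,5] + [3,4],
  ∂[2,4,5] = [4,5] − [2,5] + [2,4].
This gives a 9×6 integer matrix of rank 5; reducing to Smith normal form yields diagonal entries (1,1,1,1,1).

From H_k ≅ ker(∂_k) / im(∂_{k+1}) we obtain:

  H_0: rank C_0 − rank ∂_1 = 5 − 4 = 1, and the invariant factors of ∂_1 are all 1, so H_0 = Z.
  H_1: rank ker ∂_1 − rank ∂_2 = (9 − 4) − 5 = 0, and the invariant factors of ∂_2 are all 1, so H_1 = 0.
  H_2: rank ker ∂_2 − rank ∂_3 = (6 − 5) − 0 = 1, and there is no ∂_3, so H_2 = Z.

As a check, the Euler characteristic is 5 − 9 + 6 = 2, which agrees with 1 − 0 + 1 = 2.

H_0 = Z,  H_1 = 0,  H_2 = Z.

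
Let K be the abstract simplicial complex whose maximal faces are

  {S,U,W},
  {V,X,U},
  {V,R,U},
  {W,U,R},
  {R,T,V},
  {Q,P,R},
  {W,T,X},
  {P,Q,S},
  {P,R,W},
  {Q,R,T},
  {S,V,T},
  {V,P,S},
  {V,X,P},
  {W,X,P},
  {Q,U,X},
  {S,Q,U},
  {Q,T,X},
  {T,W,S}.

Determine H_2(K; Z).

K has 9 vertices, 27 edges, 18 triangles.
rank ∂_2 = 17, rank ∂_3 = 0 ⇒ b_2 = 18 − 17 − 0 = 1. So H_2 = Z.

H_2 = Z.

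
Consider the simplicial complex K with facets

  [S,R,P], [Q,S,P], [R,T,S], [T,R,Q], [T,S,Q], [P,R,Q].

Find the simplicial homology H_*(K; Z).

Fix the vertex order P < Q < R < S < T and write every simplex with vertices in increasing order. Then dim K = 2 and the simplices of K are:

  0-simplices (5): P, Q, R, S, T
  1-simplices (9): PQ, PR, PS, QR, QS, QT, RS, RT, ST
  2-simplices (6): PQR, PQS, PRS, QRT, QST, RST

giving chain groups C_0 ≅ Z^5, C_1 ≅ Z^9, C_2 ≅ Z^6.

Boundary ∂_1: C_1 → C_0 is given by ∂[p,q] = [q] − [p].
The 5×9 boundary matrix has rank 4 and Smith normal form diag(1,1,1,1).

∂_2: C_2 → C_1 acts by ∂[p,q,r] = [q,r] − [p,r] + [p,q]. For instance
  ∂PQR = QR − PR + PQ,
  ∂RST = ST − RT + RS.
This gives a 9×6 integer matrix of rank 5; reducing to Smith normal form yields diagonal entries (1,1,1,1,1).

Computing H_k = (kernel of ∂_k) / (image of ∂_{k+1}):

  H_0: rank C_0 − rank ∂_1 = 5 − 4 = 1, and the invariant factors of ∂_1 are all 1, so H_0 ≅ Z.
  H_1: rank ker ∂_1 − rank ∂_2 = (9 − 4) − 5 = 0, and the invariant factors of ∂_2 are all 1, so H_1 ≅ 0.
  H_2: rank ker ∂_2 − rank ∂_3 = (6 − 5) − 0 = 1, and there is no ∂_3, so H_2 ≅ Z.

As a check, the Euler characteristic is 5 − 9 + 6 = 2, which agrees with 1 − 0 + 1 = 2.

H_0 = Z,  H_1 = 0,  H_2 = Z.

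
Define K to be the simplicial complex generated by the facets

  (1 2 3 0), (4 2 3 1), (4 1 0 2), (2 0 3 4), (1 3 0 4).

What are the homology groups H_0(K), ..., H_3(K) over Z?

Fix the vertex order 0 < 1 < 2 < 3 < 4 and write every simplex with vertices in increasing order. Then dim K = 3 and the simplices of K are:

  0-simplices (5): [0], [1], [2], [3], [4]
  1-simplices (10): [0,1], [0,2], [0,3], [0,4], [1,2], [1,3], [1,4], [2,3], [2,4], [3,4]
  2-simplices (10): [0,1,2], [0,1,3], [0,1,4], [0,2,3], [0,2,4], [0,3,4], [1,2,3], [1,2,4], [1,3,4], [2,3,4]
  3-simplices (5): [0,1,2,3], [0,1,2,4], [0,1,3,4], [0,2,3,4], [1,2,3,4]

Hence C_0 ≅ Z^5, C_1 ≅ Z^10, C_2 ≅ Z^10, C_3 ≅ Z^5.

∂_1: C_1 → C_0 sends each edge [p,q] (with p < q) to q − p.
The 5×10 boundary matrix has rank 4 and Smith normal form diag(1,1,1,1).

∂_2: C_2 → C_1 maps a triangle to the signed sum of its edges. For instance
  ∂[1,3,4] = [3,4] − [1,4] + [1,3],
  ∂[0,2,3] = [2,3] − [0,3] + [0,2].
The resulting 10×10 matrix has rank 6, and its Smith normal form has invariant factors (1,1,1,1,1,1).

∂_3: C_3 → C_2 sends each 3-simplex σ to the alternating sum Σ_i (−1)^i (σ with its i-th vertex removed). For instance
  ∂[0,1,2,4] = [1,2,4] − [0,2,4] + [0,1,4] − [0,1,2],
  ∂[0,1,3,4] = [1,3,4] − [0,3,4] + [0,1,4] − [0,1,3].
As a 10×5 matrix over Z this has rank 4, with invariant factors (1,1,1,1).

From H_k ≅ ker(∂_k) / im(∂_{k+1}) we obtain:

  H_0: rank C_0 − rank ∂_1 = 5 − 4 = 1, and the invariant factors of ∂_1 are all 1, so H_0 ≅ Z.
  H_1: rank ker ∂_1 − rank ∂_2 = (10 − 4) − 6 = 0, and the invariant factors of ∂_2 are all 1, so H_1 ≅ 0.
  H_2: rank ker ∂_2 − rank ∂_3 = (10 − 6) − 4 = 0, and the invariant factors of ∂_3 are all 1, so H_2 ≅ 0.
  H_3: rank ker ∂_3 − rank ∂_4 = (5 − 4) − 0 = 1, and there is no ∂_4, so H_3 ≅ Z.

As a check, the Euler characteristic is 5 − 10 + 10 − 5 = 0, which agrees with 1 − 0 + 0 − 1 = 0.

H_0 ≅ Z,  H_1 = 0,  H_2 = 0,  H_3 ≅ Z.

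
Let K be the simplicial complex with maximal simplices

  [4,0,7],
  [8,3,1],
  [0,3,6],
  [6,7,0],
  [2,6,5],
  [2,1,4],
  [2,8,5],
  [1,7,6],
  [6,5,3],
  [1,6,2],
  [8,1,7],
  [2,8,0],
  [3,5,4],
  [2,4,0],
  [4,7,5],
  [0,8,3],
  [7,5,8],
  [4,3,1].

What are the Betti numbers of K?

b_0 = 1, b_1 = 2, b_2 = 1.

We work with the vertex ordering 0 < 1 < 2 < 3 < 4 < 5 < 6 < 7 < 8. The simplices of K, each written with vertices in increasing order, are:

  0-simplices (9): [0], [1], [2], [3], [4], [5], [6], [7], [8]
  1-simplices (27): (27 of them)
  2-simplices (18): [0,2,4], [0,2,8], [0,3,6], [0,3,8], [0,4,7], [0,6,7], [1,2,4], [1,2,6], [1,3,4], [1,3,8], [1,6,7], [1,7,8], [2,5,6], [2,5,8], [3,4,5], [3,5,6], [4,5,7], [5,7,8]

so the chain groups are C_0 ≅ Z^9, C_1 ≅ Z^27, C_2 ≅ Z^18.

Boundary ∂_1: C_1 → C_0 maps an edge to its endpoints' difference, ∂[p,q] = q − p. For instance
  ∂[5,8] = [8] − [5].
The resulting 9×27 matrix has rank 8, and its Smith normal form has invariant factors (1,1,1,1,1,1,1,1).

Boundary ∂_2: C_2 → C_1 acts by ∂[p,q,r] = [q,r] − [p,r] + [p,q]. For instance
  ∂[1,6,7] = [6,7] − [1,7] + [1,6],
  ∂[0,3,6] = [3,6] − [0,6] + [0,3].
The 27×18 boundary matrix has rank 17 and Smith normal form diag(1,1,1,1,1,1,1,1,1,1,1,1,1,1,1,1,1).

Computing H_k = (kernel of ∂_k) / (image of ∂_{k+1}):

  H_0: rank C_0 − rank ∂_1 = 9 − 8 = 1, and the invariant factors of ∂_1 are all 1, so H_0 = Z.
  H_1: rank ker ∂_1 − rank ∂_2 = (27 − 8) − 17 = 2, and the invariant factors of ∂_2 are all 1, so H_1 = Z^2.
  H_2: rank ker ∂_2 − rank ∂_3 = (18 − 17) − 0 = 1, and there is no ∂_3, so H_2 = Z.

(K is a triangulation of the torus T^2.)

Hence the Betti numbers are b_0 = 1, b_1 = 2, b_2 = 1.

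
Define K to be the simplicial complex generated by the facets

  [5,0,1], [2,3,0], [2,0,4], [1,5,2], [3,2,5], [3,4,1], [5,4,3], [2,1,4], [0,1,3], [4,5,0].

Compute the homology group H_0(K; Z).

We work with the vertex ordering 0 < 1 < 2 < 3 < 4 < 5. The simplices of K, each written with vertices in increasing order, are:

  0-simplices (6): [0], [1], [2], [3], [4], [5]
  1-simplices (15): [0,1], [0,2], [0,3], [0,4], [0,5], [1,2], [1,3], [1,4], [1,5], [2,3], [2,4], [2,5], [3,4], [3,5], [4,5]
  2-simplices (10): [0,1,3], [0,1,5], [0,2,3], [0,2,4], [0,4,5], [1,2,4], [1,2,5], [1,3,4], [2,3,5], [3,4,5]

so the chain groups are C_0 ≅ Z^6, C_1 ≅ Z^15, C_2 ≅ Z^10.

Boundary ∂_1: C_1 → C_0 maps an edge to its endpoints' difference, ∂[p,q] = q − p. For instance
  ∂[1,5] = [5] − [1].
As a 6×15 matrix over Z this has rank 5, with invariant factors (1,1,1,1,1).

∂_2: C_2 → C_1 sends each 2-simplex [p,q,r] to [q,r] − [p,r] + [p,q]. For instance
  ∂[0,4,5] = [4,5] − [0,5] + [0,4],
  ∂[3,4,5] = [4,5] − [3,5] + [3,4].
The resulting 15×10 matrix has rank 10, and its Smith normal form has invariant factors (1,1,1,1,1,1,1,1,1,2).

Reading off H_k = ker ∂_k / im ∂_{k+1}:

  H_0: rank C_0 − rank ∂_1 = 6 − 5 = 1, and the invariant factors of ∂_1 are all 1, so H_0 = Z.

(K is a triangulation of the real projective plane RP^2.)

H_0 = Z.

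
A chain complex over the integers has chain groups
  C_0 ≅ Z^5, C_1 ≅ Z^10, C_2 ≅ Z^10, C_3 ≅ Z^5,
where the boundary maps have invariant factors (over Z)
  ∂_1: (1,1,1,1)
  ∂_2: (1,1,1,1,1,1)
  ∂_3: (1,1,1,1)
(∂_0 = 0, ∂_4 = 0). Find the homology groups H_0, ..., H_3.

H_0 = Z,  H_1 = 0,  H_2 = 0,  H_3 = Z.

H_0: b_0 = 5 − 0 − 4 = 1; torsion from ∂_1 factors > 1: none. So H_0 = Z.
H_1: b_1 = 10 − 4 − 6 = 0; torsion from ∂_2 factors > 1: none. So H_1 = 0.
H_2: b_2 = 10 − 6 − 4 = 0; torsion from ∂_3 factors > 1: none. So H_2 = 0.
H_3: b_3 = 5 − 4 − 0 = 1; torsion from ∂_4 factors > 1: none. So H_3 = Z.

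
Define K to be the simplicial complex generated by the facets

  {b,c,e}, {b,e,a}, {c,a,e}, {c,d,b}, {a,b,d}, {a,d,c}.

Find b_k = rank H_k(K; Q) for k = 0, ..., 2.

Take the total order a < b < c < d < e on the vertex set. Then K (dimension 2) consists of the simplices:

  0-simplices (5): a, b, c, d, e
  1-simplices (9): ab, ac, ad, ae, bc, bd, be, cd, ce
  2-simplices (6): abd, abe, acd, ace, bcd, bce

so the chain groups are C_0 ≅ Z^5, C_1 ≅ Z^9, C_2 ≅ Z^6.

Boundary ∂_1: C_1 → C_0 is given by ∂[p,q] = [q] − [p]. For instance
  ∂ac = c − a.
The 5×9 boundary matrix has rank 4 and Smith normal form diag(1,1,1,1).

The boundary map ∂_2: C_2 → C_1 sends each 2-simplex [p,q,r] to [q,r] − [p,r] + [p,q]. For instance
  ∂abe = be − ae + ab,
  ∂abd = bd − ad + ab.
The resulting 9×6 matrix has rank 5, and its Smith normal form has invariant factors (1,1,1,1,1).

From H_k ≅ ker(∂_k) / im(∂_{k+1}) we obtain:

  H_0: rank C_0 − rank ∂_1 = 5 − 4 = 1, and the invariant factors of ∂_1 are all 1, so H_0 = Z.
  H_1: rank ker ∂_1 − rank ∂_2 = (9 − 4) − 5 = 0, and the invariant factors of ∂_2 are all 1, so H_1 = 0.
  H_2: rank ker ∂_2 − rank ∂_3 = (6 − 5) − 0 = 1, and there is no ∂_3, so H_2 = Z.

As a check, the Euler characteristic is 5 − 9 + 6 = 2, which agrees with 1 − 0 + 1 = 2.

Hence the Betti numbers are b_0 = 1, b_1 = 0, b_2 = 1.

b_0 = 1, b_1 = 0, b_2 = 1.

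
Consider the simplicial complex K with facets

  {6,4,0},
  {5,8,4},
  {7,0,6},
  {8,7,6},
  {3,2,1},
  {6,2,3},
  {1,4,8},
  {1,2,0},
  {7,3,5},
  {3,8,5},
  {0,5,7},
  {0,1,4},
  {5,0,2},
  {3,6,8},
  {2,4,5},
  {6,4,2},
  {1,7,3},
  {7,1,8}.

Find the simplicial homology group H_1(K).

Order the vertices as 0 < 1 < 2 < 3 < 4 < 5 < 6 < 7 < 8. Listing each simplex with vertices in this order, K has dimension 2 with simplices:

  0-simplices (9): [0], [1], [2], [3], [4], [5], [6], [7], [8]
  1-simplices (27): (27 of them)
  2-simplices (18): [0,1,2], [0,1,4], [0,2,5], [0,4,6], [0,5,7], [0,6,7], [1,2,3], [1,3,7], [1,4,8], [1,7,8], [2,3,6], [2,4,5], [2,4,6], [3,5,7], [3,5,8], [3,6,8], [4,5,8], [6,7,8]

so the chain groups are C_0 ≅ Z^9, C_1 ≅ Z^27, C_2 ≅ Z^18.

Boundary ∂_1: C_1 → C_0 sends each edge [p,q] (with p < q) to q − p. For instance
  ∂[2,3] = [3] − [2].
The resulting 9×27 matrix has rank 8, and its Smith normal form has invariant factors (1,1,1,1,1,1,1,1).

∂_2: C_2 → C_1 sends each 2-simplex [p,q,r] to [q,r] − [p,r] + [p,q]. For instance
  ∂[1,3,7] = [3,7] − [1,7] + [1,3],
  ∂[0,6,7] = [6,7] − [0,7] + [0,6].
The 27×18 boundary matrix has rank 18 and Smith normal form diag(1,1,1,1,1,1,1,1,1,1,1,1,1,1,1,1,1,2).

Now H_k = ker ∂_k / im ∂_{k+1}, so:

  H_1: rank ker ∂_1 − rank ∂_2 = (27 − 8) − 18 = 1, and ∂_2 has invariant factor 2 > 1, so H_1 ≅ Z × Z/2.

(K is a triangulation of the Klein bottle.)

H_1 ≅ Z × Z/2.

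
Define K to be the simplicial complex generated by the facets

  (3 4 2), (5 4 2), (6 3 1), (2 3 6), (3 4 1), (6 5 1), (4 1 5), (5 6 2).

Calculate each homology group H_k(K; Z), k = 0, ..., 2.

H_0 ≅ Z,  H_1 = 0,  H_2 ≅ Z.

Order the vertices as 1 < 2 < 3 < 4 < 5 < 6. Listing each simplex with vertices in this order, K has dimension 2 with simplices:

  0-simplices (6): [1], [2], [3], [4], [5], [6]
  1-simplices (12): [1,3], [1,4], [1,5], [1,6], [2,3], [2,4], [2,5], [2,6], [3,4], [3,6], [4,5], [5,6]
  2-simplices (8): [1,3,4], [1,3,6], [1,4,5], [1,5,6], [2,3,4], [2,3,6], [2,4,5], [2,5,6]

Hence C_0 ≅ Z^6, C_1 ≅ Z^12, C_2 ≅ Z^8.

Boundary ∂_1: C_1 → C_0 is given by ∂[p,q] = [q] − [p]. For instance
  ∂[1,4] = [4] − [1].
The resulting 6×12 matrix has rank 5, and its Smith normal form has invariant factors (1,1,1,1,1).

Boundary ∂_2: C_2 → C_1 acts by ∂[p,q,r] = [q,r] − [p,r] + [p,q]. For instance
  ∂[1,4,5] = [4,5] − [1,5] + [1,4],
  ∂[2,3,6] = [3,6] − [2,6] + [2,3].
The resulting 12×8 matrix has rank 7, and its Smith normal form has invariant factors (1,1,1,1,1,1,1).

From H_k ≅ ker(∂_k) / im(∂_{k+1}) we obtain:

  H_0: rank C_0 − rank ∂_1 = 6 − 5 = 1, and the invariant factors of ∂_1 are all 1, so H_0 ≅ Z.
  H_1: rank ker ∂_1 − rank ∂_2 = (12 − 5) − 7 = 0, and the invariant factors of ∂_2 are all 1, so H_1 ≅ 0.
  H_2: rank ker ∂_2 − rank ∂_3 = (8 − 7) − 0 = 1, and there is no ∂_3, so H_2 ≅ Z.

As a check, the Euler characteristic is 6 − 12 + 8 = 2, which agrees with 1 − 0 + 1 = 2.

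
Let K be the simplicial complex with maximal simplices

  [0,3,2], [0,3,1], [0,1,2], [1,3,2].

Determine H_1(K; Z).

H_1 ≅ 0.

Order the vertices as 0 < 1 < 2 < 3. Listing each simplex with vertices in this order, K has dimension 2 with simplices:

  0-simplices (4): [0], [1], [2], [3]
  1-simplices (6): [0,1], [0,2], [0,3], [1,2], [1,3], [2,3]
  2-simplices (4): [0,1,2], [0,1,3], [0,2,3], [1,2,3]

giving chain groups C_0 ≅ Z^4, C_1 ≅ Z^6, C_2 ≅ Z^4.

∂_1: C_1 → C_0 maps an edge to its endpoints' difference, ∂[p,q] = q − p. For instance
  ∂[0,2] = [2] − [0].
As a 4×6 matrix over Z this has rank 3, with invariant factors (1,1,1).

∂_2: C_2 → C_1 acts by ∂[p,q,r] = [q,r] − [p,r] + [p,q]. For instance
  ∂[1,2,3] = [2,3] − [1,3] + [1,2],
  ∂[0,2,3] = [2,3] − [0,3] + [0,2].
The resulting 6×4 matrix has rank 3, and its Smith normal form has invariant factors (1,1,1).

From H_k ≅ ker(∂_k) / im(∂_{k+1}) we obtain:

  H_1: rank ker ∂_1 − rank ∂_2 = (6 − 3) − 3 = 0, and the invariant factors of ∂_2 are all 1, so H_1 = 0.

(K is a triangulation of the 2-sphere S^2.)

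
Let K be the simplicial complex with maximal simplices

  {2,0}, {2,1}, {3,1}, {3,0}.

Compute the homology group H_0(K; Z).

H_0 = Z.

We work with the vertex ordering 0 < 1 < 2 < 3. The simplices of K, each written with vertices in increasing order, are:

  0-simplices (4): [0], [1], [2], [3]
  1-simplices (4): [0,2], [0,3], [1,2], [1,3]

giving chain groups C_0 ≅ Z^4, C_1 ≅ Z^4.

The boundary map ∂_1: C_1 → C_0 maps an edge to its endpoints' difference, ∂[p,q] = q − p. For instance
  ∂[0,3] = [3] − [0].
The 4×4 boundary matrix has rank 3 and Smith normal form diag(1,1,1).

Computing H_k = (kernel of ∂_k) / (image of ∂_{k+1}):

  H_0: rank C_0 − rank ∂_1 = 4 − 3 = 1, and the invariant factors of ∂_1 are all 1, so H_0 = Z.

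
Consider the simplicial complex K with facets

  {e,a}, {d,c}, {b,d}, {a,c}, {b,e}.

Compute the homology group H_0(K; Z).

H_0 = Z.

Order the vertices as a < b < c < d < e. Listing each simplex with vertices in this order, K has dimension 1 with simplices:

  0-simplices (5): a, b, c, d, e
  1-simplices (5): ac, ae, bd, be, cd

so the chain groups are C_0 ≅ Z^5, C_1 ≅ Z^5.

∂_1: C_1 → C_0 maps an edge to its endpoints' difference, ∂[p,q] = q − p. For instance
  ∂ae = e − a.
The 5×5 boundary matrix has rank 4 and Smith normal form diag(1,1,1,1).

Computing H_k = (kernel of ∂_k) / (image of ∂_{k+1}):

  H_0: rank C_0 − rank ∂_1 = 5 − 4 = 1, and the invariant factors of ∂_1 are all 1, so H_0 ≅ Z.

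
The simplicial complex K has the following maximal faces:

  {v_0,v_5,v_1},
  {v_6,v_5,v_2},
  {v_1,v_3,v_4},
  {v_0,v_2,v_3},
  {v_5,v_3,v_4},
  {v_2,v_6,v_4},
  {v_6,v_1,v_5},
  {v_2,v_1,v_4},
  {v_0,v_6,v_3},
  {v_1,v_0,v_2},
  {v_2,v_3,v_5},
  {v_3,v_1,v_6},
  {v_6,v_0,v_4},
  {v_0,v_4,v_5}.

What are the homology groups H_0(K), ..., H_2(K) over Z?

H_0 ≅ Z,  H_1 ≅ Z^2,  H_2 ≅ Z.

Order the vertices as v_0 < v_1 < v_2 < v_3 < v_4 < v_5 < v_6. Listing each simplex with vertices in this order, K has dimension 2 with simplices:

  0-simplices (7): [v_0], [v_1], [v_2], [v_3], [v_4], [v_5], [v_6]
  1-simplices (21): (21 of them)
  2-simplices (14): (14 of them)

Hence C_0 ≅ Z^7, C_1 ≅ Z^21, C_2 ≅ Z^14.

The boundary map ∂_1: C_1 → C_0 maps an edge to its endpoints' difference, ∂[p,q] = q − p.
The 7×21 boundary matrix has rank 6 and Smith normal form diag(1,1,1,1,1,1).

The boundary map ∂_2: C_2 → C_1 acts by ∂[p,q,r] = [q,r] − [p,r] + [p,q]. For instance
  ∂[v_3,v_4,v_5] = [v_4,v_5] − [v_3,v_5] + [v_3,v_4],
  ∂[v_2,v_3,v_5] = [v_3,v_5] − [v_2,v_5] + [v_2,v_3].
The resulting 21×14 matrix has rank 13, and its Smith normal form has invariant factors (1,1,1,1,1,1,1,1,1,1,1,1,1).

Now H_k = ker ∂_k / im ∂_{k+1}, so:

  H_0: rank C_0 − rank ∂_1 = 7 − 6 = 1, and the invariant factors of ∂_1 are all 1, so H_0 ≅ Z.
  H_1: rank ker ∂_1 − rank ∂_2 = (21 − 6) − 13 = 2, and the invariant factors of ∂_2 are all 1, so H_1 ≅ Z^2.
  H_2: rank ker ∂_2 − rank ∂_3 = (14 − 13) − 0 = 1, and there is no ∂_3, so H_2 ≅ Z.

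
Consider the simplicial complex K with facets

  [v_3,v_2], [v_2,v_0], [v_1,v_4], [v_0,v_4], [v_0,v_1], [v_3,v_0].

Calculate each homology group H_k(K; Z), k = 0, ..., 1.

H_0 = Z,  H_1 = Z^2.

Fix the vertex order v_0 < v_1 < v_2 < v_3 < v_4 and write every simplex with vertices in increasing order. Then dim K = 1 and the simplices of K are:

  0-simplices (5): [v_0], [v_1], [v_2], [v_3], [v_4]
  1-simplices (6): [v_0,v_1], [v_0,v_2], [v_0,v_3], [v_0,v_4], [v_1,v_4], [v_2,v_3]

giving chain groups C_0 ≅ Z^5, C_1 ≅ Z^6.

∂_1: C_1 → C_0 sends each edge [p,q] (with p < q) to q − p.
This gives a 5×6 integer matrix of rank 4; reducing to Smith normal form yields diagonal entries (1,1,1,1).

From H_k ≅ ker(∂_k) / im(∂_{k+1}) we obtain:

  H_0: rank C_0 − rank ∂_1 = 5 − 4 = 1, and the invariant factors of ∂_1 are all 1, so H_0 = Z.
  H_1: rank ker ∂_1 − rank ∂_2 = (6 − 4) − 0 = 2, and there is no ∂_2, so H_1 = Z^2.

(K is a triangulation of a wedge of 2 circles.)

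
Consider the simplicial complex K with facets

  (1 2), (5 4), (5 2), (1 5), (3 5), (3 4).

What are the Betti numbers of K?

b_0 = 1, b_1 = 2.

Fix the vertex order 1 < 2 < 3 < 4 < 5 and write every simplex with vertices in increasing order. Then dim K = 1 and the simplices of K are:

  0-simplices (5): [1], [2], [3], [4], [5]
  1-simplices (6): [1,2], [1,5], [2,5], [3,4], [3,5], [4,5]

so the chain groups are C_0 ≅ Z^5, C_1 ≅ Z^6.

∂_1: C_1 → C_0 is given by ∂[p,q] = [q] − [p]. For instance
  ∂[1,5] = [5] − [1].
This gives a 5×6 integer matrix of rank 4; reducing to Smith normal form yields diagonal entries (1,1,1,1).

From H_k ≅ ker(∂_k) / im(∂_{k+1}) we obtain:

  H_0: rank C_0 − rank ∂_1 = 5 − 4 = 1, and the invariant factors of ∂_1 are all 1, so H_0 = Z.
  H_1: rank ker ∂_1 − rank ∂_2 = (6 − 4) − 0 = 2, and there is no ∂_2, so H_1 = Z^2.

Hence the Betti numbers are b_0 = 1, b_1 = 2.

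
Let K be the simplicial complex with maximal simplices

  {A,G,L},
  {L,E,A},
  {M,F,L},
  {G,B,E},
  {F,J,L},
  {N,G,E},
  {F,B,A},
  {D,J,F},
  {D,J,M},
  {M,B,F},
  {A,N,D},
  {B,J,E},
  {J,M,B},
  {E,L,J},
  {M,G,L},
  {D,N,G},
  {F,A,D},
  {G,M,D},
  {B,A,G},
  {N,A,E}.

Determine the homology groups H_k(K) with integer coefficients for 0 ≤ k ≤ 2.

Take the total order A < B < D < E < F < G < J < L < M < N on the vertex set. Then K (dimension 2) consists of the simplices:

  0-simplices (10): A, B, D, E, F, G, J, L, M, N
  1-simplices (30): AB, AD, AE, AF, AG, AL, AN, BE, BF, BG, BJ, BM, DF, DG, DJ, DM, DN, EG, EJ, EL, EN, FJ, FL, FM, GL, GM, GN, JL, JM, LM
  2-simplices (20): ABF, ABG, ADF, ADN, AEL, AEN, AGL, BEG, BEJ, BFM, BJM, DFJ, DGM, DGN, DJM, EGN, EJL, FJL, FLM, GLM

Hence C_0 ≅ Z^10, C_1 ≅ Z^30, C_2 ≅ Z^20.

The boundary map ∂_1: C_1 → C_0 sends each edge [p,q] (with p < q) to q − p. For instance
  ∂AN = N − A.
As a 10×30 matrix over Z this has rank 9, with invariant factors (1,1,1,1,1,1,1,1,1).

The boundary map ∂_2: C_2 → C_1 maps a triangle to the signed sum of its edges. For instance
  ∂AEL = EL − AL + AE,
  ∂EJL = JL − EL + EJ.
As a 30×20 matrix over Z this has rank 20, with invariant factors (1,1,1,1,1,1,1,1,1,1,1,1,1,1,1,1,1,1,1,2).

Now H_k = ker ∂_k / im ∂_{k+1}, so:

  H_0: rank C_0 − rank ∂_1 = 10 − 9 = 1, and the invariant factors of ∂_1 are all 1, so H_0 ≅ Z.
  H_1: rank ker ∂_1 − rank ∂_2 = (30 − 9) − 20 = 1, and ∂_2 has invariant factor 2 > 1, so H_1 ≅ Z ⊕ Z/2.
  H_2: rank ker ∂_2 − rank ∂_3 = (20 − 20) − 0 = 0, and there is no ∂_3, so H_2 ≅ 0.

(K is a triangulation of the Klein bottle.)

H_0 ≅ Z,  H_1 ≅ Z ⊕ Z/2,  H_2 = 0.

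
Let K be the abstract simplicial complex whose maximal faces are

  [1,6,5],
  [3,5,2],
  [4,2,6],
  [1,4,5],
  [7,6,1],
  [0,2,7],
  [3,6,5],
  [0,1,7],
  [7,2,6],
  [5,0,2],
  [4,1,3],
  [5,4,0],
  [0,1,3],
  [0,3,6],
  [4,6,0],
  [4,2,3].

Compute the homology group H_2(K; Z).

Fix the vertex order 0 < 1 < 2 < 3 < 4 < 5 < 6 < 7 and write every simplex with vertices in increasing order. Then dim K = 2 and the simplices of K are:

  0-simplices (8): [0], [1], [2], [3], [4], [5], [6], [7]
  1-simplices (24): (24 of them)
  2-simplices (16): [0,1,3], [0,1,7], [0,2,5], [0,2,7], [0,3,6], [0,4,5], [0,4,6], [1,3,4], [1,4,5], [1,5,6], [1,6,7], [2,3,4], [2,3,5], [2,4,6], [2,6,7], [3,5,6]

so the chain groups are C_0 ≅ Z^8, C_1 ≅ Z^24, C_2 ≅ Z^16.

The boundary map ∂_1: C_1 → C_0 sends each edge [p,q] (with p < q) to q − p.
As a 8×24 matrix over Z this has rank 7, with invariant factors (1,1,1,1,1,1,1).

∂_2: C_2 → C_1 maps a triangle to the signed sum of its edges. For instance
  ∂[1,5,6] = [5,6] − [1,6] + [1,5],
  ∂[2,4,6] = [4,6] − [2,6] + [2,4].
The resulting 24×16 matrix has rank 15, and its Smith normal form has invariant factors (1,1,1,1,1,1,1,1,1,1,1,1,1,1,1).

Now H_k = ker ∂_k / im ∂_{k+1}, so:

  H_2: rank ker ∂_2 − rank ∂_3 = (16 − 15) − 0 = 1, and there is no ∂_3, so H_2 = Z.

H_2 ≅ Z.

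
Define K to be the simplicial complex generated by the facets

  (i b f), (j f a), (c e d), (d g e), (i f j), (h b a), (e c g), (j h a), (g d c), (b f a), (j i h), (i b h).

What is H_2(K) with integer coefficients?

Fix the vertex order a < b < c < d < e < f < g < h < i < j and write every simplex with vertices in increasing order. Then dim K = 2 and the simplices of K are:

  0-simplices (10): a, b, c, d, e, f, g, h, i, j
  1-simplices (18): ab, af, ah, aj, bf, bh, bi, cd, ce, cg, de, dg, eg, fi, fj, hi, hj, ij
  2-simplices (12): abf, abh, afj, ahj, bfi, bhi, cde, cdg, ceg, deg, fij, hij

giving chain groups C_0 ≅ Z^10, C_1 ≅ Z^18, C_2 ≅ Z^12.

The boundary map ∂_1: C_1 → C_0 maps an edge to its endpoints' difference, ∂[p,q] = q − p. For instance
  ∂af = f − a.
As a 10×18 matrix over Z this has rank 8, with invariant factors (1,1,1,1,1,1,1,1).

The boundary map ∂_2: C_2 → C_1 maps a triangle to the signed sum of its edges. For instance
  ∂fij = ij − fj + fi,
  ∂deg = eg − dg + de.
This gives a 18×12 integer matrix of rank 10; reducing to Smith normal form yields diagonal entries (1,1,1,1,1,1,1,1,1,1).

Now H_k = ker ∂_k / im ∂_{k+1}, so:

  H_2: rank ker ∂_2 − rank ∂_3 = (12 − 10) − 0 = 2, and there is no ∂_3, so H_2 = Z^2.

H_2 ≅ Z^2.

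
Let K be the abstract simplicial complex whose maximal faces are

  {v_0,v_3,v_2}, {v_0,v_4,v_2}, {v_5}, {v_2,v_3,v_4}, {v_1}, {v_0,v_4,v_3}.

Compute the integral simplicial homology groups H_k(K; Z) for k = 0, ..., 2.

H_0 = Z^3,  H_1 = 0,  H_2 = Z.

We work with the vertex ordering v_0 < v_1 < v_2 < v_3 < v_4 < v_5. The simplices of K, each written with vertices in increasing order, are:

  0-simplices (6): [v_0], [v_1], [v_2], [v_3], [v_4], [v_5]
  1-simplices (6): [v_0,v_2], [v_0,v_3], [v_0,v_4], [v_2,v_3], [v_2,v_4], [v_3,v_4]
  2-simplices (4): [v_0,v_2,v_3], [v_0,v_2,v_4], [v_0,v_3,v_4], [v_2,v_3,v_4]

giving chain groups C_0 ≅ Z^6, C_1 ≅ Z^6, C_2 ≅ Z^4.

Boundary ∂_1: C_1 → C_0 sends each edge [p,q] (with p < q) to q − p. For instance
  ∂[v_2,v_3] = [v_3] − [v_2].
As a 6×6 matrix over Z this has rank 3, with invariant factors (1,1,1).

Boundary ∂_2: C_2 → C_1 acts by ∂[p,q,r] = [q,r] − [p,r] + [p,q]. For instance
  ∂[v_0,v_3,v_4] = [v_3,v_4] − [v_0,v_4] + [v_0,v_3],
  ∂[v_0,v_2,v_3] = [v_2,v_3] − [v_0,v_3] + [v_0,v_2].
This gives a 6×4 integer matrix of rank 3; reducing to Smith normal form yields diagonal entries (1,1,1).

From H_k ≅ ker(∂_k) / im(∂_{k+1}) we obtain:

  H_0: rank C_0 − rank ∂_1 = 6 − 3 = 3, and the invariant factors of ∂_1 are all 1, so H_0 ≅ Z^3.
  H_1: rank ker ∂_1 − rank ∂_2 = (6 − 3) − 3 = 0, and the invariant factors of ∂_2 are all 1, so H_1 ≅ 0.
  H_2: rank ker ∂_2 − rank ∂_3 = (4 − 3) − 0 = 1, and there is no ∂_3, so H_2 ≅ Z.

As a check, the Euler characteristic is 6 − 6 + 4 = 4, which agrees with 3 − 0 + 1 = 4.
(K is a triangulation of the disjoint union of a set of 2 points and the 2-sphere S^2.)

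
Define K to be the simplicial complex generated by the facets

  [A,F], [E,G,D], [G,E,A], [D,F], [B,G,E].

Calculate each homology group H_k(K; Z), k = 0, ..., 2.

We work with the vertex ordering A < B < D < E < F < G. The simplices of K, each written with vertices in increasing order, are:

  0-simplices (6): A, B, D, E, F, G
  1-simplices (9): AE, AF, AG, BE, BG, DE, DF, DG, EG
  2-simplices (3): AEG, BEG, DEG

giving chain groups C_0 ≅ Z^6, C_1 ≅ Z^9, C_2 ≅ Z^3.

Boundary ∂_1: C_1 → C_0 is given by ∂[p,q] = [q] − [p]. For instance
  ∂DF = F − D.
This gives a 6×9 integer matrix of rank 5; reducing to Smith normal form yields diagonal entries (1,1,1,1,1).

Boundary ∂_2: C_2 → C_1 acts by ∂[p,q,r] = [q,r] − [p,r] + [p,q]. For instance
  ∂BEG = EG − BG + BE,
  ∂AEG = EG − AG + AE.
As a 9×3 matrix over Z this has rank 3, with invariant factors (1,1,1).

From H_k ≅ ker(∂_k) / im(∂_{k+1}) we obtain:

  H_0: rank C_0 − rank ∂_1 = 6 − 5 = 1, and the invariant factors of ∂_1 are all 1, so H_0 = Z.
  H_1: rank ker ∂_1 − rank ∂_2 = (9 − 5) − 3 = 1, and the invariant factors of ∂_2 are all 1, so H_1 = Z.
  H_2: rank ker ∂_2 − rank ∂_3 = (3 − 3) − 0 = 0, and there is no ∂_3, so H_2 = 0.

As a check, the Euler characteristic is 6 − 9 + 3 = 0, which agrees with 1 − 1 + 0 = 0.

H_0 = Z,  H_1 = Z,  H_2 = 0.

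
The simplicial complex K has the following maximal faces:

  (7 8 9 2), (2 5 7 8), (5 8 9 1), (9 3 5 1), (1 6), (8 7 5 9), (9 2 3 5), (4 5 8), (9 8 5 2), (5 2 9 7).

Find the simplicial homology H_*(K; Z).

H_0 ≅ Z,  H_1 = 0,  H_2 = 0,  H_3 ≅ Z.

Take the total order 1 < 2 < 3 < 4 < 5 < 6 < 7 < 8 < 9 on the vertex set. Then K (dimension 3) consists of the simplices:

  0-simplices (9): [1], [2], [3], [4], [5], [6], [7], [8], [9]
  1-simplices (20): [1,3], [1,5], [1,6], [1,8], [1,9], [2,3], [2,5], [2,7], [2,8], [2,9], [3,5], [3,9], [4,5], [4,8], [5,7], [5,8], [5,9], [7,8], [7,9], [8,9]
  2-simplices (19): (19 of them)
  3-simplices (8): [1,3,5,9], [1,5,8,9], [2,3,5,9], [2,5,7,8], [2,5,7,9], [2,5,8,9], [2,7,8,9], [5,7,8,9]

giving chain groups C_0 ≅ Z^9, C_1 ≅ Z^20, C_2 ≅ Z^19, C_3 ≅ Z^8.

∂_1: C_1 → C_0 maps an edge to its endpoints' difference, ∂[p,q] = q − p. For instance
  ∂[4,8] = [8] − [4].
The resulting 9×20 matrix has rank 8, and its Smith normal form has invariant factors (1,1,1,1,1,1,1,1).

The boundary map ∂_2: C_2 → C_1 sends each 2-simplex [p,q,r] to [q,r] − [p,r] + [p,q]. For instance
  ∂[2,7,8] = [7,8] − [2,8] + [2,7],
  ∂[2,3,5] = [3,5] − [2,5] + [2,3].
This gives a 20×19 integer matrix of rank 12; reducing to Smith normal form yields diagonal entries (1,1,1,1,1,1,1,1,1,1,1,1).

Boundary ∂_3: C_3 → C_2 sends each 3-simplex σ to the alternating sum Σ_i (−1)^i (σ with its i-th vertex removed). For instance
  ∂[2,7,8,9] = [7,8,9] − [2,8,9] + [2,7,9] − [2,7,8],
  ∂[2,3,5,9] = [3,5,9] − [2,5,9] + [2,3,9] − [2,3,5].
This gives a 19×8 integer matrix of rank 7; reducing to Smith normal form yields diagonal entries (1,1,1,1,1,1,1).

From H_k ≅ ker(∂_k) / im(∂_{k+1}) we obtain:

  H_0: rank C_0 − rank ∂_1 = 9 − 8 = 1, and the invariant factors of ∂_1 are all 1, so H_0 = Z.
  H_1: rank ker ∂_1 − rank ∂_2 = (20 − 8) − 12 = 0, and the invariant factors of ∂_2 are all 1, so H_1 = 0.
  H_2: rank ker ∂_2 − rank ∂_3 = (19 − 12) − 7 = 0, and the invariant factors of ∂_3 are all 1, so H_2 = 0.
  H_3: rank ker ∂_3 − rank ∂_4 = (8 − 7) − 0 = 1, and there is no ∂_4, so H_3 = Z.

As a check, the Euler characteristic is 9 − 20 + 19 − 8 = 0, which agrees with 1 − 0 + 0 − 1 = 0.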